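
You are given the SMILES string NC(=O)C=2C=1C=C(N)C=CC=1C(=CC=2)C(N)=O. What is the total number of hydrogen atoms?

Walk through each heavy atom and fill implicit hydrogens from standard valence (C 4, N 3, O 2, S 2, halogen 1):
  atom 1: N, bond orders sum to 1 (valence 3) → 2 H
  atom 2: C, bond orders sum to 4 (valence 4) → 0 H
  atom 3: O, bond orders sum to 2 (valence 2) → 0 H
  atom 4: C, bond orders sum to 4 (valence 4) → 0 H
  atom 5: C, bond orders sum to 4 (valence 4) → 0 H
  atom 6: C, bond orders sum to 3 (valence 4) → 1 H
  atom 7: C, bond orders sum to 4 (valence 4) → 0 H
  atom 8: N, bond orders sum to 1 (valence 3) → 2 H
  atom 9: C, bond orders sum to 3 (valence 4) → 1 H
  atom 10: C, bond orders sum to 3 (valence 4) → 1 H
  atom 11: C, bond orders sum to 4 (valence 4) → 0 H
  atom 12: C, bond orders sum to 4 (valence 4) → 0 H
  atom 13: C, bond orders sum to 3 (valence 4) → 1 H
  atom 14: C, bond orders sum to 3 (valence 4) → 1 H
  atom 15: C, bond orders sum to 4 (valence 4) → 0 H
  atom 16: N, bond orders sum to 1 (valence 3) → 2 H
  atom 17: O, bond orders sum to 2 (valence 2) → 0 H
Total hydrogens: 11.

11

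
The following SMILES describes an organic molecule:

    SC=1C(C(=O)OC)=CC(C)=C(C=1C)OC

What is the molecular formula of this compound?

Walk through each heavy atom and fill implicit hydrogens from standard valence (C 4, N 3, O 2, S 2, halogen 1):
  atom 1: S, bond orders sum to 1 (valence 2) → 1 H
  atom 2: C, bond orders sum to 4 (valence 4) → 0 H
  atom 3: C, bond orders sum to 4 (valence 4) → 0 H
  atom 4: C, bond orders sum to 4 (valence 4) → 0 H
  atom 5: O, bond orders sum to 2 (valence 2) → 0 H
  atom 6: O, bond orders sum to 2 (valence 2) → 0 H
  atom 7: C, bond orders sum to 1 (valence 4) → 3 H
  atom 8: C, bond orders sum to 3 (valence 4) → 1 H
  atom 9: C, bond orders sum to 4 (valence 4) → 0 H
  atom 10: C, bond orders sum to 1 (valence 4) → 3 H
  atom 11: C, bond orders sum to 4 (valence 4) → 0 H
  atom 12: C, bond orders sum to 4 (valence 4) → 0 H
  atom 13: C, bond orders sum to 1 (valence 4) → 3 H
  atom 14: O, bond orders sum to 2 (valence 2) → 0 H
  atom 15: C, bond orders sum to 1 (valence 4) → 3 H
Totals → C:11, H:14, O:3, S:1.

C11H14O3S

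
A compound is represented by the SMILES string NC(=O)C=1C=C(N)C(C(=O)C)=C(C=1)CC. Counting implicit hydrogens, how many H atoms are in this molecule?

14

Walk through each heavy atom and fill implicit hydrogens from standard valence (C 4, N 3, O 2, S 2, halogen 1):
  atom 1: N, bond orders sum to 1 (valence 3) → 2 H
  atom 2: C, bond orders sum to 4 (valence 4) → 0 H
  atom 3: O, bond orders sum to 2 (valence 2) → 0 H
  atom 4: C, bond orders sum to 4 (valence 4) → 0 H
  atom 5: C, bond orders sum to 3 (valence 4) → 1 H
  atom 6: C, bond orders sum to 4 (valence 4) → 0 H
  atom 7: N, bond orders sum to 1 (valence 3) → 2 H
  atom 8: C, bond orders sum to 4 (valence 4) → 0 H
  atom 9: C, bond orders sum to 4 (valence 4) → 0 H
  atom 10: O, bond orders sum to 2 (valence 2) → 0 H
  atom 11: C, bond orders sum to 1 (valence 4) → 3 H
  atom 12: C, bond orders sum to 4 (valence 4) → 0 H
  atom 13: C, bond orders sum to 3 (valence 4) → 1 H
  atom 14: C, bond orders sum to 2 (valence 4) → 2 H
  atom 15: C, bond orders sum to 1 (valence 4) → 3 H
Total hydrogens: 14.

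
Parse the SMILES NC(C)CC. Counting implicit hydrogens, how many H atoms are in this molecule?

Walk through each heavy atom and fill implicit hydrogens from standard valence (C 4, N 3, O 2, S 2, halogen 1):
  atom 1: N, bond orders sum to 1 (valence 3) → 2 H
  atom 2: C, bond orders sum to 3 (valence 4) → 1 H
  atom 3: C, bond orders sum to 1 (valence 4) → 3 H
  atom 4: C, bond orders sum to 2 (valence 4) → 2 H
  atom 5: C, bond orders sum to 1 (valence 4) → 3 H
Total hydrogens: 11.

11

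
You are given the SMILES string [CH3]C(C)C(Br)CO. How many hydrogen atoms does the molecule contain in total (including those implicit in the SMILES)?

11

Walk through each heavy atom and fill implicit hydrogens from standard valence (C 4, N 3, O 2, S 2, halogen 1):
  atom 1: C with explicit H count 3
  atom 2: C, bond orders sum to 3 (valence 4) → 1 H
  atom 3: C, bond orders sum to 1 (valence 4) → 3 H
  atom 4: C, bond orders sum to 3 (valence 4) → 1 H
  atom 5: Br (halogen, monovalent) → 0 H
  atom 6: C, bond orders sum to 2 (valence 4) → 2 H
  atom 7: O, bond orders sum to 1 (valence 2) → 1 H
Total hydrogens: 11.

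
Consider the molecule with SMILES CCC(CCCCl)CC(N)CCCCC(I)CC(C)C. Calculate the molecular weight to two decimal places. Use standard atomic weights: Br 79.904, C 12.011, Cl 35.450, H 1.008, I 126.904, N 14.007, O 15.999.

415.83 g/mol

First, the molecular formula is C17H35ClIN (counting implicit H from valence).
  C: 17 × 12.011 = 204.187
  Cl: 1 × 35.450 = 35.450
  H: 35 × 1.008 = 35.280
  I: 1 × 126.904 = 126.904
  N: 1 × 14.007 = 14.007
Sum: 17×12.011 + 1×35.450 + 35×1.008 + 1×126.904 + 1×14.007 = 415.828 → 415.83 g/mol.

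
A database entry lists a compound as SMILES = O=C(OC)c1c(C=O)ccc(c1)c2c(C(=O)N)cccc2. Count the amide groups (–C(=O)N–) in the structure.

1

The amide motif appears at heavy-atom position 15 in the SMILES.
Other groups present: 1 aldehyde, 1 ester.
Amide count: 1.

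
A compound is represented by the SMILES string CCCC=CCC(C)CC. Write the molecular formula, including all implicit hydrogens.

Walk through each heavy atom and fill implicit hydrogens from standard valence (C 4, N 3, O 2, S 2, halogen 1):
  atom 1: C, bond orders sum to 1 (valence 4) → 3 H
  atom 2: C, bond orders sum to 2 (valence 4) → 2 H
  atom 3: C, bond orders sum to 2 (valence 4) → 2 H
  atom 4: C, bond orders sum to 3 (valence 4) → 1 H
  atom 5: C, bond orders sum to 3 (valence 4) → 1 H
  atom 6: C, bond orders sum to 2 (valence 4) → 2 H
  atom 7: C, bond orders sum to 3 (valence 4) → 1 H
  atom 8: C, bond orders sum to 1 (valence 4) → 3 H
  atom 9: C, bond orders sum to 2 (valence 4) → 2 H
  atom 10: C, bond orders sum to 1 (valence 4) → 3 H
Totals → C:10, H:20.

C10H20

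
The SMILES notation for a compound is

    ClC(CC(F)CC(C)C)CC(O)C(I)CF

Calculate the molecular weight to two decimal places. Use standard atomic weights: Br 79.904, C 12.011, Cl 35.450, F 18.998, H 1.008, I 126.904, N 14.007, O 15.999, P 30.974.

368.63 g/mol

First, the molecular formula is C11H20ClF2IO (counting implicit H from valence).
  C: 11 × 12.011 = 132.121
  Cl: 1 × 35.450 = 35.450
  F: 2 × 18.998 = 37.996
  H: 20 × 1.008 = 20.160
  I: 1 × 126.904 = 126.904
  O: 1 × 15.999 = 15.999
Sum: 11×12.011 + 1×35.450 + 2×18.998 + 20×1.008 + 1×126.904 + 1×15.999 = 368.630 → 368.63 g/mol.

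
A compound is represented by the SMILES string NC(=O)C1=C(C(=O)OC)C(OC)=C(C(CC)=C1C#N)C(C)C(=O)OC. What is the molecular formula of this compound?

Walk through each heavy atom and fill implicit hydrogens from standard valence (C 4, N 3, O 2, S 2, halogen 1):
  atom 1: N, bond orders sum to 1 (valence 3) → 2 H
  atom 2: C, bond orders sum to 4 (valence 4) → 0 H
  atom 3: O, bond orders sum to 2 (valence 2) → 0 H
  atom 4: C, bond orders sum to 4 (valence 4) → 0 H
  atom 5: C, bond orders sum to 4 (valence 4) → 0 H
  atom 6: C, bond orders sum to 4 (valence 4) → 0 H
  atom 7: O, bond orders sum to 2 (valence 2) → 0 H
  atom 8: O, bond orders sum to 2 (valence 2) → 0 H
  atom 9: C, bond orders sum to 1 (valence 4) → 3 H
  atom 10: C, bond orders sum to 4 (valence 4) → 0 H
  atom 11: O, bond orders sum to 2 (valence 2) → 0 H
  atom 12: C, bond orders sum to 1 (valence 4) → 3 H
  atom 13: C, bond orders sum to 4 (valence 4) → 0 H
  atom 14: C, bond orders sum to 4 (valence 4) → 0 H
  atom 15: C, bond orders sum to 2 (valence 4) → 2 H
  atom 16: C, bond orders sum to 1 (valence 4) → 3 H
  atom 17: C, bond orders sum to 4 (valence 4) → 0 H
  atom 18: C, bond orders sum to 4 (valence 4) → 0 H
  atom 19: N, bond orders sum to 3 (valence 3) → 0 H
  atom 20: C, bond orders sum to 3 (valence 4) → 1 H
  atom 21: C, bond orders sum to 1 (valence 4) → 3 H
  atom 22: C, bond orders sum to 4 (valence 4) → 0 H
  atom 23: O, bond orders sum to 2 (valence 2) → 0 H
  atom 24: O, bond orders sum to 2 (valence 2) → 0 H
  atom 25: C, bond orders sum to 1 (valence 4) → 3 H
Totals → C:17, H:20, N:2, O:6.

C17H20N2O6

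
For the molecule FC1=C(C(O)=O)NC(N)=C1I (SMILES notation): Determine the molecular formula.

C5H4FIN2O2

Walk through each heavy atom and fill implicit hydrogens from standard valence (C 4, N 3, O 2, S 2, halogen 1):
  atom 1: F (halogen, monovalent) → 0 H
  atom 2: C, bond orders sum to 4 (valence 4) → 0 H
  atom 3: C, bond orders sum to 4 (valence 4) → 0 H
  atom 4: C, bond orders sum to 4 (valence 4) → 0 H
  atom 5: O, bond orders sum to 1 (valence 2) → 1 H
  atom 6: O, bond orders sum to 2 (valence 2) → 0 H
  atom 7: N, bond orders sum to 2 (valence 3) → 1 H
  atom 8: C, bond orders sum to 4 (valence 4) → 0 H
  atom 9: N, bond orders sum to 1 (valence 3) → 2 H
  atom 10: C, bond orders sum to 4 (valence 4) → 0 H
  atom 11: I (halogen, monovalent) → 0 H
Totals → C:5, H:4, F:1, I:1, N:2, O:2.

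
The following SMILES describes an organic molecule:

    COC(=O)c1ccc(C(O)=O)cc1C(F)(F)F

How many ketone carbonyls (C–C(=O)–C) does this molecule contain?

Scan the SMILES for the ketone motif — none present.
Groups that are present: 1 carboxylic acid, 1 ester.

0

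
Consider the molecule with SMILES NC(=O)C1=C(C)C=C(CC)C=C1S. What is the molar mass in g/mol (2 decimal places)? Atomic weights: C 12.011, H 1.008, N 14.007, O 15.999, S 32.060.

First, the molecular formula is C10H13NOS (counting implicit H from valence).
  C: 10 × 12.011 = 120.110
  H: 13 × 1.008 = 13.104
  N: 1 × 14.007 = 14.007
  O: 1 × 15.999 = 15.999
  S: 1 × 32.060 = 32.060
Sum: 10×12.011 + 13×1.008 + 1×14.007 + 1×15.999 + 1×32.060 = 195.280 → 195.28 g/mol.

195.28 g/mol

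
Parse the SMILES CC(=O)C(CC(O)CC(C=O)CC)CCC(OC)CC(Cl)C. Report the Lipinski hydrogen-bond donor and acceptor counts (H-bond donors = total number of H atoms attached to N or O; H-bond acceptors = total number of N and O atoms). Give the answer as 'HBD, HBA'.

Donors: find every N or O and count the H atoms it carries.
  atom 3 (O): bond orders sum to 2 → 0 H
  atom 7 (O): bond orders sum to 1 → 1 H
  atom 11 (O): bond orders sum to 2 → 0 H
  atom 17 (O): bond orders sum to 2 → 0 H
Lipinski HBD = 1.
Acceptors: N atoms = 0, O atoms = 4 → HBA = 4.

1, 4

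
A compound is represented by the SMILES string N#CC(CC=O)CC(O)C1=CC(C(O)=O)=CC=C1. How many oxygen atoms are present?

Scan the SMILES for O atoms (remember two-letter symbols like Cl and Br are single atoms).
Oxygen count: 4.

4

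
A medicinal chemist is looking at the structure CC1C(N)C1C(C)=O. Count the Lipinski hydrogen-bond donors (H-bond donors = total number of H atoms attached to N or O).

Donors: find every N or O and count the H atoms it carries.
  atom 4 (N): bond orders sum to 1 → 2 H
  atom 8 (O): bond orders sum to 2 → 0 H
Lipinski HBD = 2.

2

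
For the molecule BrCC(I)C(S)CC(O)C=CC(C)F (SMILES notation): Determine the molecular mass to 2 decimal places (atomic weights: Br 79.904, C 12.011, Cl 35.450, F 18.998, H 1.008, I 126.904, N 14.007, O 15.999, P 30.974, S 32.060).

397.08 g/mol

First, the molecular formula is C9H15BrFIOS (counting implicit H from valence).
  Br: 1 × 79.904 = 79.904
  C: 9 × 12.011 = 108.099
  F: 1 × 18.998 = 18.998
  H: 15 × 1.008 = 15.120
  I: 1 × 126.904 = 126.904
  O: 1 × 15.999 = 15.999
  S: 1 × 32.060 = 32.060
Sum: 1×79.904 + 9×12.011 + 1×18.998 + 15×1.008 + 1×126.904 + 1×15.999 + 1×32.060 = 397.084 → 397.08 g/mol.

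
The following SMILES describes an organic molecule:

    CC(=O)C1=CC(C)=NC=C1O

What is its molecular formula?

C8H9NO2

Walk through each heavy atom and fill implicit hydrogens from standard valence (C 4, N 3, O 2, S 2, halogen 1):
  atom 1: C, bond orders sum to 1 (valence 4) → 3 H
  atom 2: C, bond orders sum to 4 (valence 4) → 0 H
  atom 3: O, bond orders sum to 2 (valence 2) → 0 H
  atom 4: C, bond orders sum to 4 (valence 4) → 0 H
  atom 5: C, bond orders sum to 3 (valence 4) → 1 H
  atom 6: C, bond orders sum to 4 (valence 4) → 0 H
  atom 7: C, bond orders sum to 1 (valence 4) → 3 H
  atom 8: N, bond orders sum to 3 (valence 3) → 0 H
  atom 9: C, bond orders sum to 3 (valence 4) → 1 H
  atom 10: C, bond orders sum to 4 (valence 4) → 0 H
  atom 11: O, bond orders sum to 1 (valence 2) → 1 H
Totals → C:8, H:9, N:1, O:2.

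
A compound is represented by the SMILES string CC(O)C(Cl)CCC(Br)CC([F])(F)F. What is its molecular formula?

C8H13BrClF3O

Walk through each heavy atom and fill implicit hydrogens from standard valence (C 4, N 3, O 2, S 2, halogen 1):
  atom 1: C, bond orders sum to 1 (valence 4) → 3 H
  atom 2: C, bond orders sum to 3 (valence 4) → 1 H
  atom 3: O, bond orders sum to 1 (valence 2) → 1 H
  atom 4: C, bond orders sum to 3 (valence 4) → 1 H
  atom 5: Cl (halogen, monovalent) → 0 H
  atom 6: C, bond orders sum to 2 (valence 4) → 2 H
  atom 7: C, bond orders sum to 2 (valence 4) → 2 H
  atom 8: C, bond orders sum to 3 (valence 4) → 1 H
  atom 9: Br (halogen, monovalent) → 0 H
  atom 10: C, bond orders sum to 2 (valence 4) → 2 H
  atom 11: C, bond orders sum to 4 (valence 4) → 0 H
  atom 12: F with explicit H count 0
  atom 13: F (halogen, monovalent) → 0 H
  atom 14: F (halogen, monovalent) → 0 H
Totals → C:8, H:13, Br:1, Cl:1, F:3, O:1.
In Hill order: C8H13BrClF3O.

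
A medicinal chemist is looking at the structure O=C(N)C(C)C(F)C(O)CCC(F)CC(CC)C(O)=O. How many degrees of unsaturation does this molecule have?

Degree of unsaturation = (number of rings) + (number of π bonds).
Ring closures in the SMILES: 0.
π bonds: 2 double bonds (each 1 DoU) → 2 DoU from unsaturation.
Total DoU = 0 + 2 = 2.

2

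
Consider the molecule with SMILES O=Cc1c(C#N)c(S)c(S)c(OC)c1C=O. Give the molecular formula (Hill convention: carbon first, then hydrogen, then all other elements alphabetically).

Walk through each heavy atom and fill implicit hydrogens from standard valence (C 4, N 3, O 2, S 2, halogen 1); for lowercase aromatic atoms, an aromatic c carries 1 H when it has two neighbours and 0 H with three, and aromatic n carries 0 H:
  atom 1: O, bond orders sum to 2 (valence 2) → 0 H
  atom 2: C, bond orders sum to 3 (valence 4) → 1 H
  atom 3: aromatic c, 3 neighbours → 0 H
  atom 4: aromatic c, 3 neighbours → 0 H
  atom 5: C, bond orders sum to 4 (valence 4) → 0 H
  atom 6: N, bond orders sum to 3 (valence 3) → 0 H
  atom 7: aromatic c, 3 neighbours → 0 H
  atom 8: S, bond orders sum to 1 (valence 2) → 1 H
  atom 9: aromatic c, 3 neighbours → 0 H
  atom 10: S, bond orders sum to 1 (valence 2) → 1 H
  atom 11: aromatic c, 3 neighbours → 0 H
  atom 12: O, bond orders sum to 2 (valence 2) → 0 H
  atom 13: C, bond orders sum to 1 (valence 4) → 3 H
  atom 14: aromatic c, 3 neighbours → 0 H
  atom 15: C, bond orders sum to 3 (valence 4) → 1 H
  atom 16: O, bond orders sum to 2 (valence 2) → 0 H
Totals → C:10, H:7, N:1, O:3, S:2.
In Hill order: C10H7NO3S2.

C10H7NO3S2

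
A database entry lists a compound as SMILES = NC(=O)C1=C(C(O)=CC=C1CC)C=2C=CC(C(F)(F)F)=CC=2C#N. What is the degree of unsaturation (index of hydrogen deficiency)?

11

Degree of unsaturation = (number of rings) + (number of π bonds).
Ring closures in the SMILES: 2.
π bonds: 7 double bonds (each 1 DoU), 1 triple bond (each 2 DoU) → 9 DoU from unsaturation.
Total DoU = 2 + 9 = 11.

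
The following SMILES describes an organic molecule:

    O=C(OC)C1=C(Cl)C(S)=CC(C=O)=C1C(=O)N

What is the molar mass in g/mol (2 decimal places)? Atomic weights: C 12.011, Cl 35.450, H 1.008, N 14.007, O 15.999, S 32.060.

273.69 g/mol

First, the molecular formula is C10H8ClNO4S (counting implicit H from valence).
  C: 10 × 12.011 = 120.110
  Cl: 1 × 35.450 = 35.450
  H: 8 × 1.008 = 8.064
  N: 1 × 14.007 = 14.007
  O: 4 × 15.999 = 63.996
  S: 1 × 32.060 = 32.060
Sum: 10×12.011 + 1×35.450 + 8×1.008 + 1×14.007 + 4×15.999 + 1×32.060 = 273.687 → 273.69 g/mol.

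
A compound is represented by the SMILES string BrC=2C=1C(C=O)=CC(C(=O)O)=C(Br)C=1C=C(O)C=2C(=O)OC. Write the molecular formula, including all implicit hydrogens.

Walk through each heavy atom and fill implicit hydrogens from standard valence (C 4, N 3, O 2, S 2, halogen 1):
  atom 1: Br (halogen, monovalent) → 0 H
  atom 2: C, bond orders sum to 4 (valence 4) → 0 H
  atom 3: C, bond orders sum to 4 (valence 4) → 0 H
  atom 4: C, bond orders sum to 4 (valence 4) → 0 H
  atom 5: C, bond orders sum to 3 (valence 4) → 1 H
  atom 6: O, bond orders sum to 2 (valence 2) → 0 H
  atom 7: C, bond orders sum to 3 (valence 4) → 1 H
  atom 8: C, bond orders sum to 4 (valence 4) → 0 H
  atom 9: C, bond orders sum to 4 (valence 4) → 0 H
  atom 10: O, bond orders sum to 2 (valence 2) → 0 H
  atom 11: O, bond orders sum to 1 (valence 2) → 1 H
  atom 12: C, bond orders sum to 4 (valence 4) → 0 H
  atom 13: Br (halogen, monovalent) → 0 H
  atom 14: C, bond orders sum to 4 (valence 4) → 0 H
  atom 15: C, bond orders sum to 3 (valence 4) → 1 H
  atom 16: C, bond orders sum to 4 (valence 4) → 0 H
  atom 17: O, bond orders sum to 1 (valence 2) → 1 H
  atom 18: C, bond orders sum to 4 (valence 4) → 0 H
  atom 19: C, bond orders sum to 4 (valence 4) → 0 H
  atom 20: O, bond orders sum to 2 (valence 2) → 0 H
  atom 21: O, bond orders sum to 2 (valence 2) → 0 H
  atom 22: C, bond orders sum to 1 (valence 4) → 3 H
Totals → C:14, H:8, Br:2, O:6.
In Hill order: C14H8Br2O6.

C14H8Br2O6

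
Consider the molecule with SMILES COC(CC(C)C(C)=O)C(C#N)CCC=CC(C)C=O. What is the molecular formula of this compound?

Walk through each heavy atom and fill implicit hydrogens from standard valence (C 4, N 3, O 2, S 2, halogen 1):
  atom 1: C, bond orders sum to 1 (valence 4) → 3 H
  atom 2: O, bond orders sum to 2 (valence 2) → 0 H
  atom 3: C, bond orders sum to 3 (valence 4) → 1 H
  atom 4: C, bond orders sum to 2 (valence 4) → 2 H
  atom 5: C, bond orders sum to 3 (valence 4) → 1 H
  atom 6: C, bond orders sum to 1 (valence 4) → 3 H
  atom 7: C, bond orders sum to 4 (valence 4) → 0 H
  atom 8: C, bond orders sum to 1 (valence 4) → 3 H
  atom 9: O, bond orders sum to 2 (valence 2) → 0 H
  atom 10: C, bond orders sum to 3 (valence 4) → 1 H
  atom 11: C, bond orders sum to 4 (valence 4) → 0 H
  atom 12: N, bond orders sum to 3 (valence 3) → 0 H
  atom 13: C, bond orders sum to 2 (valence 4) → 2 H
  atom 14: C, bond orders sum to 2 (valence 4) → 2 H
  atom 15: C, bond orders sum to 3 (valence 4) → 1 H
  atom 16: C, bond orders sum to 3 (valence 4) → 1 H
  atom 17: C, bond orders sum to 3 (valence 4) → 1 H
  atom 18: C, bond orders sum to 1 (valence 4) → 3 H
  atom 19: C, bond orders sum to 3 (valence 4) → 1 H
  atom 20: O, bond orders sum to 2 (valence 2) → 0 H
Totals → C:16, H:25, N:1, O:3.

C16H25NO3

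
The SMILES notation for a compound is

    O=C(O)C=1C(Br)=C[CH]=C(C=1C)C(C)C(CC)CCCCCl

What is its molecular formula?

Walk through each heavy atom and fill implicit hydrogens from standard valence (C 4, N 3, O 2, S 2, halogen 1):
  atom 1: O, bond orders sum to 2 (valence 2) → 0 H
  atom 2: C, bond orders sum to 4 (valence 4) → 0 H
  atom 3: O, bond orders sum to 1 (valence 2) → 1 H
  atom 4: C, bond orders sum to 4 (valence 4) → 0 H
  atom 5: C, bond orders sum to 4 (valence 4) → 0 H
  atom 6: Br (halogen, monovalent) → 0 H
  atom 7: C, bond orders sum to 3 (valence 4) → 1 H
  atom 8: C with explicit H count 1
  atom 9: C, bond orders sum to 4 (valence 4) → 0 H
  atom 10: C, bond orders sum to 4 (valence 4) → 0 H
  atom 11: C, bond orders sum to 1 (valence 4) → 3 H
  atom 12: C, bond orders sum to 3 (valence 4) → 1 H
  atom 13: C, bond orders sum to 1 (valence 4) → 3 H
  atom 14: C, bond orders sum to 3 (valence 4) → 1 H
  atom 15: C, bond orders sum to 2 (valence 4) → 2 H
  atom 16: C, bond orders sum to 1 (valence 4) → 3 H
  atom 17: C, bond orders sum to 2 (valence 4) → 2 H
  atom 18: C, bond orders sum to 2 (valence 4) → 2 H
  atom 19: C, bond orders sum to 2 (valence 4) → 2 H
  atom 20: C, bond orders sum to 2 (valence 4) → 2 H
  atom 21: Cl (halogen, monovalent) → 0 H
Totals → C:17, H:24, Br:1, Cl:1, O:2.

C17H24BrClO2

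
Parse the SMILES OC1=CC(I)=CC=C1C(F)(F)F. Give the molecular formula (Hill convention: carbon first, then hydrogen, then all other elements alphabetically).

Walk through each heavy atom and fill implicit hydrogens from standard valence (C 4, N 3, O 2, S 2, halogen 1):
  atom 1: O, bond orders sum to 1 (valence 2) → 1 H
  atom 2: C, bond orders sum to 4 (valence 4) → 0 H
  atom 3: C, bond orders sum to 3 (valence 4) → 1 H
  atom 4: C, bond orders sum to 4 (valence 4) → 0 H
  atom 5: I (halogen, monovalent) → 0 H
  atom 6: C, bond orders sum to 3 (valence 4) → 1 H
  atom 7: C, bond orders sum to 3 (valence 4) → 1 H
  atom 8: C, bond orders sum to 4 (valence 4) → 0 H
  atom 9: C, bond orders sum to 4 (valence 4) → 0 H
  atom 10: F (halogen, monovalent) → 0 H
  atom 11: F (halogen, monovalent) → 0 H
  atom 12: F (halogen, monovalent) → 0 H
Totals → C:7, H:4, F:3, I:1, O:1.
In Hill order: C7H4F3IO.

C7H4F3IO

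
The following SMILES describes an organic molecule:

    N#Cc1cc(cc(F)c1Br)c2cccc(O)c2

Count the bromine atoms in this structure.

1

Scan the SMILES for Br atoms (remember two-letter symbols like Cl and Br are single atoms).
Bromine count: 1.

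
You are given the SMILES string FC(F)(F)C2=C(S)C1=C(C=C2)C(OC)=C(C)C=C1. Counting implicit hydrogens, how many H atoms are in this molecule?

Walk through each heavy atom and fill implicit hydrogens from standard valence (C 4, N 3, O 2, S 2, halogen 1):
  atom 1: F (halogen, monovalent) → 0 H
  atom 2: C, bond orders sum to 4 (valence 4) → 0 H
  atom 3: F (halogen, monovalent) → 0 H
  atom 4: F (halogen, monovalent) → 0 H
  atom 5: C, bond orders sum to 4 (valence 4) → 0 H
  atom 6: C, bond orders sum to 4 (valence 4) → 0 H
  atom 7: S, bond orders sum to 1 (valence 2) → 1 H
  atom 8: C, bond orders sum to 4 (valence 4) → 0 H
  atom 9: C, bond orders sum to 4 (valence 4) → 0 H
  atom 10: C, bond orders sum to 3 (valence 4) → 1 H
  atom 11: C, bond orders sum to 3 (valence 4) → 1 H
  atom 12: C, bond orders sum to 4 (valence 4) → 0 H
  atom 13: O, bond orders sum to 2 (valence 2) → 0 H
  atom 14: C, bond orders sum to 1 (valence 4) → 3 H
  atom 15: C, bond orders sum to 4 (valence 4) → 0 H
  atom 16: C, bond orders sum to 1 (valence 4) → 3 H
  atom 17: C, bond orders sum to 3 (valence 4) → 1 H
  atom 18: C, bond orders sum to 3 (valence 4) → 1 H
Total hydrogens: 11.

11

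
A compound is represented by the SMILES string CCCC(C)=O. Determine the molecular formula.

Walk through each heavy atom and fill implicit hydrogens from standard valence (C 4, N 3, O 2, S 2, halogen 1):
  atom 1: C, bond orders sum to 1 (valence 4) → 3 H
  atom 2: C, bond orders sum to 2 (valence 4) → 2 H
  atom 3: C, bond orders sum to 2 (valence 4) → 2 H
  atom 4: C, bond orders sum to 4 (valence 4) → 0 H
  atom 5: C, bond orders sum to 1 (valence 4) → 3 H
  atom 6: O, bond orders sum to 2 (valence 2) → 0 H
Totals → C:5, H:10, O:1.
In Hill order: C5H10O.

C5H10O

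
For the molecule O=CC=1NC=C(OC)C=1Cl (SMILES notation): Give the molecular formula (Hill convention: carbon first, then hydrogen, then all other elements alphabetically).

C6H6ClNO2

Walk through each heavy atom and fill implicit hydrogens from standard valence (C 4, N 3, O 2, S 2, halogen 1):
  atom 1: O, bond orders sum to 2 (valence 2) → 0 H
  atom 2: C, bond orders sum to 3 (valence 4) → 1 H
  atom 3: C, bond orders sum to 4 (valence 4) → 0 H
  atom 4: N, bond orders sum to 2 (valence 3) → 1 H
  atom 5: C, bond orders sum to 3 (valence 4) → 1 H
  atom 6: C, bond orders sum to 4 (valence 4) → 0 H
  atom 7: O, bond orders sum to 2 (valence 2) → 0 H
  atom 8: C, bond orders sum to 1 (valence 4) → 3 H
  atom 9: C, bond orders sum to 4 (valence 4) → 0 H
  atom 10: Cl (halogen, monovalent) → 0 H
Totals → C:6, H:6, Cl:1, N:1, O:2.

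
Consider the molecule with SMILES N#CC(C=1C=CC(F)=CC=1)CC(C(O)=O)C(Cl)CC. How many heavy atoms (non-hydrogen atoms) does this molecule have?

Every atom symbol written in the SMILES (organic subset) is one heavy atom; implicit H are not written.
Heavy atoms by element → C:14, Cl:1, F:1, N:1, O:2.
Total: 19.

19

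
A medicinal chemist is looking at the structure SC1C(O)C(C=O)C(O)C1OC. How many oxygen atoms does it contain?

Scan the SMILES for O atoms (remember two-letter symbols like Cl and Br are single atoms).
Oxygen count: 4.

4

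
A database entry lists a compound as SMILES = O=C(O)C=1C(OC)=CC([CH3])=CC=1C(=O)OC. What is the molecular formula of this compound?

Walk through each heavy atom and fill implicit hydrogens from standard valence (C 4, N 3, O 2, S 2, halogen 1):
  atom 1: O, bond orders sum to 2 (valence 2) → 0 H
  atom 2: C, bond orders sum to 4 (valence 4) → 0 H
  atom 3: O, bond orders sum to 1 (valence 2) → 1 H
  atom 4: C, bond orders sum to 4 (valence 4) → 0 H
  atom 5: C, bond orders sum to 4 (valence 4) → 0 H
  atom 6: O, bond orders sum to 2 (valence 2) → 0 H
  atom 7: C, bond orders sum to 1 (valence 4) → 3 H
  atom 8: C, bond orders sum to 3 (valence 4) → 1 H
  atom 9: C, bond orders sum to 4 (valence 4) → 0 H
  atom 10: C with explicit H count 3
  atom 11: C, bond orders sum to 3 (valence 4) → 1 H
  atom 12: C, bond orders sum to 4 (valence 4) → 0 H
  atom 13: C, bond orders sum to 4 (valence 4) → 0 H
  atom 14: O, bond orders sum to 2 (valence 2) → 0 H
  atom 15: O, bond orders sum to 2 (valence 2) → 0 H
  atom 16: C, bond orders sum to 1 (valence 4) → 3 H
Totals → C:11, H:12, O:5.

C11H12O5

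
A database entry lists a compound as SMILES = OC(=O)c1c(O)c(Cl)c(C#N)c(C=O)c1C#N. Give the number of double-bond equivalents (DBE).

10

Molecular formula: C10H3ClN2O4.
DoU = (2C + 2 + N − H − X) / 2, where X is the halogen count and O/S are ignored.
    = (2·10 + 2 + 2 − 3 − 1) / 2 = 20 / 2 = 10.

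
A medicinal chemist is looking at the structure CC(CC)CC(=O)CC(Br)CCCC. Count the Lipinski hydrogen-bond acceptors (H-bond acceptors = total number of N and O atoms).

1

N atoms: 0; O atoms: 1.
Lipinski HBA = 0 + 1 = 1.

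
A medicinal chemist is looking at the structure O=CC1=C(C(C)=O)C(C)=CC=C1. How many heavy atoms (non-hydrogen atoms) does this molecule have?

Every atom symbol written in the SMILES (organic subset) is one heavy atom; implicit H are not written.
Heavy atoms by element → C:10, O:2.
Total: 12.

12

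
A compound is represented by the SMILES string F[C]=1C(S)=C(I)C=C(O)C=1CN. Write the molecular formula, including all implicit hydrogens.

Walk through each heavy atom and fill implicit hydrogens from standard valence (C 4, N 3, O 2, S 2, halogen 1):
  atom 1: F (halogen, monovalent) → 0 H
  atom 2: C with explicit H count 0
  atom 3: C, bond orders sum to 4 (valence 4) → 0 H
  atom 4: S, bond orders sum to 1 (valence 2) → 1 H
  atom 5: C, bond orders sum to 4 (valence 4) → 0 H
  atom 6: I (halogen, monovalent) → 0 H
  atom 7: C, bond orders sum to 3 (valence 4) → 1 H
  atom 8: C, bond orders sum to 4 (valence 4) → 0 H
  atom 9: O, bond orders sum to 1 (valence 2) → 1 H
  atom 10: C, bond orders sum to 4 (valence 4) → 0 H
  atom 11: C, bond orders sum to 2 (valence 4) → 2 H
  atom 12: N, bond orders sum to 1 (valence 3) → 2 H
Totals → C:7, H:7, F:1, I:1, N:1, O:1, S:1.

C7H7FINOS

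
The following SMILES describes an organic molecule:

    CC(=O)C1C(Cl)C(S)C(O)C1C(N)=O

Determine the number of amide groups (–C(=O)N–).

1

The amide motif appears at heavy-atom position 12 in the SMILES.
Other groups present: 1 hydroxyl, 1 ketone, 1 thiol.
Amide count: 1.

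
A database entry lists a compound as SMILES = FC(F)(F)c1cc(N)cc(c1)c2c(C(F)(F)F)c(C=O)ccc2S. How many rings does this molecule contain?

In SMILES, each pair of matching ring-closure digits denotes one ring-closing bond; the number of such bonds equals the number of independent rings.
Ring-closure bonds here: 2.

2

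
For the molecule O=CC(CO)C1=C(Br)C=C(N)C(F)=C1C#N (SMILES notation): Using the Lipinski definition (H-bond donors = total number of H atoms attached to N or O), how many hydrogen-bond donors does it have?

Donors: find every N or O and count the H atoms it carries.
  atom 1 (O): bond orders sum to 2 → 0 H
  atom 5 (O): bond orders sum to 1 → 1 H
  atom 11 (N): bond orders sum to 1 → 2 H
  atom 16 (N): bond orders sum to 3 → 0 H
Lipinski HBD = 3.

3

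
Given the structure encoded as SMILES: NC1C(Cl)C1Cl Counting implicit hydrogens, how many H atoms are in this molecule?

Walk through each heavy atom and fill implicit hydrogens from standard valence (C 4, N 3, O 2, S 2, halogen 1):
  atom 1: N, bond orders sum to 1 (valence 3) → 2 H
  atom 2: C, bond orders sum to 3 (valence 4) → 1 H
  atom 3: C, bond orders sum to 3 (valence 4) → 1 H
  atom 4: Cl (halogen, monovalent) → 0 H
  atom 5: C, bond orders sum to 3 (valence 4) → 1 H
  atom 6: Cl (halogen, monovalent) → 0 H
Total hydrogens: 5.

5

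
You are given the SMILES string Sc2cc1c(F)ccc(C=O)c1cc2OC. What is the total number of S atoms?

1

Scan the SMILES for S atoms (remember two-letter symbols like Cl and Br are single atoms).
Sulfur count: 1.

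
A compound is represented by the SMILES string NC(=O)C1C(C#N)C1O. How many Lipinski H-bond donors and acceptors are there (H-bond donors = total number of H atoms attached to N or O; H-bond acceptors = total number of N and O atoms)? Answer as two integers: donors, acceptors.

Donors: find every N or O and count the H atoms it carries.
  atom 1 (N): bond orders sum to 1 → 2 H
  atom 3 (O): bond orders sum to 2 → 0 H
  atom 7 (N): bond orders sum to 3 → 0 H
  atom 9 (O): bond orders sum to 1 → 1 H
Lipinski HBD = 3.
Acceptors: N atoms = 2, O atoms = 2 → HBA = 4.

3, 4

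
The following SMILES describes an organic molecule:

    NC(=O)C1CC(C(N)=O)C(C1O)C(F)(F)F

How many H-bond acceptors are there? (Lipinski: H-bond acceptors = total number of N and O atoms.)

5

N atoms: 2; O atoms: 3.
Lipinski HBA = 2 + 3 = 5.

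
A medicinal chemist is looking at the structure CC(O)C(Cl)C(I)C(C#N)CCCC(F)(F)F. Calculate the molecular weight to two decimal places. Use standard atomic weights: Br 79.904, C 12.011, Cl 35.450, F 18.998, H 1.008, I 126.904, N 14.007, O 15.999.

383.58 g/mol

First, the molecular formula is C10H14ClF3INO (counting implicit H from valence).
  C: 10 × 12.011 = 120.110
  Cl: 1 × 35.450 = 35.450
  F: 3 × 18.998 = 56.994
  H: 14 × 1.008 = 14.112
  I: 1 × 126.904 = 126.904
  N: 1 × 14.007 = 14.007
  O: 1 × 15.999 = 15.999
Sum: 10×12.011 + 1×35.450 + 3×18.998 + 14×1.008 + 1×126.904 + 1×14.007 + 1×15.999 = 383.576 → 383.58 g/mol.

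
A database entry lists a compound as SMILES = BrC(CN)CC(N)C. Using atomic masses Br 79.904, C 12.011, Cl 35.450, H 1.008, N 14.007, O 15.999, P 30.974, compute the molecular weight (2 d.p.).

181.08 g/mol

First, the molecular formula is C5H13BrN2 (counting implicit H from valence).
  Br: 1 × 79.904 = 79.904
  C: 5 × 12.011 = 60.055
  H: 13 × 1.008 = 13.104
  N: 2 × 14.007 = 28.014
Sum: 1×79.904 + 5×12.011 + 13×1.008 + 2×14.007 = 181.077 → 181.08 g/mol.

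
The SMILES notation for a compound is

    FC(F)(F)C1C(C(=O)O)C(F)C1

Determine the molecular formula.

Walk through each heavy atom and fill implicit hydrogens from standard valence (C 4, N 3, O 2, S 2, halogen 1):
  atom 1: F (halogen, monovalent) → 0 H
  atom 2: C, bond orders sum to 4 (valence 4) → 0 H
  atom 3: F (halogen, monovalent) → 0 H
  atom 4: F (halogen, monovalent) → 0 H
  atom 5: C, bond orders sum to 3 (valence 4) → 1 H
  atom 6: C, bond orders sum to 3 (valence 4) → 1 H
  atom 7: C, bond orders sum to 4 (valence 4) → 0 H
  atom 8: O, bond orders sum to 2 (valence 2) → 0 H
  atom 9: O, bond orders sum to 1 (valence 2) → 1 H
  atom 10: C, bond orders sum to 3 (valence 4) → 1 H
  atom 11: F (halogen, monovalent) → 0 H
  atom 12: C, bond orders sum to 2 (valence 4) → 2 H
Totals → C:6, H:6, F:4, O:2.
In Hill order: C6H6F4O2.

C6H6F4O2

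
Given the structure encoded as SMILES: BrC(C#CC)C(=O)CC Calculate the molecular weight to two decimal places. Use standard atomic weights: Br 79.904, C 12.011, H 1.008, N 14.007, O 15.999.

189.05 g/mol

First, the molecular formula is C7H9BrO (counting implicit H from valence).
  Br: 1 × 79.904 = 79.904
  C: 7 × 12.011 = 84.077
  H: 9 × 1.008 = 9.072
  O: 1 × 15.999 = 15.999
Sum: 1×79.904 + 7×12.011 + 9×1.008 + 1×15.999 = 189.052 → 189.05 g/mol.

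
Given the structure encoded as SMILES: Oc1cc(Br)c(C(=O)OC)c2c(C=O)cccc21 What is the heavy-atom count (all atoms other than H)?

Every atom symbol written in the SMILES (organic subset) is one heavy atom; implicit H are not written.
Heavy atoms by element → Br:1, C:13, O:4.
Total: 18.

18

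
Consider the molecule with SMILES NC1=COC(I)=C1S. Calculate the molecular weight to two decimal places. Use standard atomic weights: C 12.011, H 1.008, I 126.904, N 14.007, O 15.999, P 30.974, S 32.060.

First, the molecular formula is C4H4INOS (counting implicit H from valence).
  C: 4 × 12.011 = 48.044
  H: 4 × 1.008 = 4.032
  I: 1 × 126.904 = 126.904
  N: 1 × 14.007 = 14.007
  O: 1 × 15.999 = 15.999
  S: 1 × 32.060 = 32.060
Sum: 4×12.011 + 4×1.008 + 1×126.904 + 1×14.007 + 1×15.999 + 1×32.060 = 241.046 → 241.05 g/mol.

241.05 g/mol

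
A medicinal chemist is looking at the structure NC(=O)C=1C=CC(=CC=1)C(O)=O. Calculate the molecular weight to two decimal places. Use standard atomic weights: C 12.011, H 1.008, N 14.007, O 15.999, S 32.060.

First, the molecular formula is C8H7NO3 (counting implicit H from valence).
  C: 8 × 12.011 = 96.088
  H: 7 × 1.008 = 7.056
  N: 1 × 14.007 = 14.007
  O: 3 × 15.999 = 47.997
Sum: 8×12.011 + 7×1.008 + 1×14.007 + 3×15.999 = 165.148 → 165.15 g/mol.

165.15 g/mol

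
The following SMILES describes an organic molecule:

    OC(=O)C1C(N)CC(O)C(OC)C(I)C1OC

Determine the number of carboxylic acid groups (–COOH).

The carboxylic acid motif appears at heavy-atom position 2 in the SMILES.
Other groups present: 2 ether, 1 hydroxyl, 1 primary amine.
Carboxylic acid count: 1.

1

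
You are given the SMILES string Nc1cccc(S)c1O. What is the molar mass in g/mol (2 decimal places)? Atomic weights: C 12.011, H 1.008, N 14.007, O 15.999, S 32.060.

141.19 g/mol

First, the molecular formula is C6H7NOS (counting implicit H from valence).
  C: 6 × 12.011 = 72.066
  H: 7 × 1.008 = 7.056
  N: 1 × 14.007 = 14.007
  O: 1 × 15.999 = 15.999
  S: 1 × 32.060 = 32.060
Sum: 6×12.011 + 7×1.008 + 1×14.007 + 1×15.999 + 1×32.060 = 141.188 → 141.19 g/mol.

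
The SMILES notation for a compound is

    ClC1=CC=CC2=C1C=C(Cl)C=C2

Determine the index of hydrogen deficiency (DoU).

Molecular formula: C10H6Cl2.
DoU = (2C + 2 + N − H − X) / 2, where X is the halogen count and O/S are ignored.
    = (2·10 + 2 + 0 − 6 − 2) / 2 = 14 / 2 = 7.

7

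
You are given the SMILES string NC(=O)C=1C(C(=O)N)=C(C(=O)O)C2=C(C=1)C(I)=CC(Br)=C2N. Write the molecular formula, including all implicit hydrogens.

C13H9BrIN3O4

Walk through each heavy atom and fill implicit hydrogens from standard valence (C 4, N 3, O 2, S 2, halogen 1):
  atom 1: N, bond orders sum to 1 (valence 3) → 2 H
  atom 2: C, bond orders sum to 4 (valence 4) → 0 H
  atom 3: O, bond orders sum to 2 (valence 2) → 0 H
  atom 4: C, bond orders sum to 4 (valence 4) → 0 H
  atom 5: C, bond orders sum to 4 (valence 4) → 0 H
  atom 6: C, bond orders sum to 4 (valence 4) → 0 H
  atom 7: O, bond orders sum to 2 (valence 2) → 0 H
  atom 8: N, bond orders sum to 1 (valence 3) → 2 H
  atom 9: C, bond orders sum to 4 (valence 4) → 0 H
  atom 10: C, bond orders sum to 4 (valence 4) → 0 H
  atom 11: O, bond orders sum to 2 (valence 2) → 0 H
  atom 12: O, bond orders sum to 1 (valence 2) → 1 H
  atom 13: C, bond orders sum to 4 (valence 4) → 0 H
  atom 14: C, bond orders sum to 4 (valence 4) → 0 H
  atom 15: C, bond orders sum to 3 (valence 4) → 1 H
  atom 16: C, bond orders sum to 4 (valence 4) → 0 H
  atom 17: I (halogen, monovalent) → 0 H
  atom 18: C, bond orders sum to 3 (valence 4) → 1 H
  atom 19: C, bond orders sum to 4 (valence 4) → 0 H
  atom 20: Br (halogen, monovalent) → 0 H
  atom 21: C, bond orders sum to 4 (valence 4) → 0 H
  atom 22: N, bond orders sum to 1 (valence 3) → 2 H
Totals → C:13, H:9, Br:1, I:1, N:3, O:4.
In Hill order: C13H9BrIN3O4.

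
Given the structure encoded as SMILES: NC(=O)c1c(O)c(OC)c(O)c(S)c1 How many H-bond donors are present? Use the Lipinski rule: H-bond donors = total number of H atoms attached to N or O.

4

Donors: find every N or O and count the H atoms it carries.
  atom 1 (N): bond orders sum to 1 → 2 H
  atom 3 (O): bond orders sum to 2 → 0 H
  atom 6 (O): bond orders sum to 1 → 1 H
  atom 8 (O): bond orders sum to 2 → 0 H
  atom 11 (O): bond orders sum to 1 → 1 H
Lipinski HBD = 4.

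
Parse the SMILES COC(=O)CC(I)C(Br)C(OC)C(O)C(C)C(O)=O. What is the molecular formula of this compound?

Walk through each heavy atom and fill implicit hydrogens from standard valence (C 4, N 3, O 2, S 2, halogen 1):
  atom 1: C, bond orders sum to 1 (valence 4) → 3 H
  atom 2: O, bond orders sum to 2 (valence 2) → 0 H
  atom 3: C, bond orders sum to 4 (valence 4) → 0 H
  atom 4: O, bond orders sum to 2 (valence 2) → 0 H
  atom 5: C, bond orders sum to 2 (valence 4) → 2 H
  atom 6: C, bond orders sum to 3 (valence 4) → 1 H
  atom 7: I (halogen, monovalent) → 0 H
  atom 8: C, bond orders sum to 3 (valence 4) → 1 H
  atom 9: Br (halogen, monovalent) → 0 H
  atom 10: C, bond orders sum to 3 (valence 4) → 1 H
  atom 11: O, bond orders sum to 2 (valence 2) → 0 H
  atom 12: C, bond orders sum to 1 (valence 4) → 3 H
  atom 13: C, bond orders sum to 3 (valence 4) → 1 H
  atom 14: O, bond orders sum to 1 (valence 2) → 1 H
  atom 15: C, bond orders sum to 3 (valence 4) → 1 H
  atom 16: C, bond orders sum to 1 (valence 4) → 3 H
  atom 17: C, bond orders sum to 4 (valence 4) → 0 H
  atom 18: O, bond orders sum to 1 (valence 2) → 1 H
  atom 19: O, bond orders sum to 2 (valence 2) → 0 H
Totals → C:11, H:18, Br:1, I:1, O:6.
In Hill order: C11H18BrIO6.

C11H18BrIO6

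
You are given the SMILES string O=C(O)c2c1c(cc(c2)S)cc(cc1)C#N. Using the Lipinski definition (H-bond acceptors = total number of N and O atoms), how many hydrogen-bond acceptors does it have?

N atoms: 1; O atoms: 2.
Lipinski HBA = 1 + 2 = 3.

3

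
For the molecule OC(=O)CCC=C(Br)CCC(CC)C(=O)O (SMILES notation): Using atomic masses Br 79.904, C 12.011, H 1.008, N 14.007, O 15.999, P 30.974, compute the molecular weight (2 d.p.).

293.16 g/mol

First, the molecular formula is C11H17BrO4 (counting implicit H from valence).
  Br: 1 × 79.904 = 79.904
  C: 11 × 12.011 = 132.121
  H: 17 × 1.008 = 17.136
  O: 4 × 15.999 = 63.996
Sum: 1×79.904 + 11×12.011 + 17×1.008 + 4×15.999 = 293.157 → 293.16 g/mol.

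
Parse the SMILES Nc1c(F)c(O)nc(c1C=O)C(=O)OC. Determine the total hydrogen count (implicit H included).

Walk through each heavy atom and fill implicit hydrogens from standard valence (C 4, N 3, O 2, S 2, halogen 1); for lowercase aromatic atoms, an aromatic c carries 1 H when it has two neighbours and 0 H with three, and aromatic n carries 0 H:
  atom 1: N, bond orders sum to 1 (valence 3) → 2 H
  atom 2: aromatic c, 3 neighbours → 0 H
  atom 3: aromatic c, 3 neighbours → 0 H
  atom 4: F (halogen, monovalent) → 0 H
  atom 5: aromatic c, 3 neighbours → 0 H
  atom 6: O, bond orders sum to 1 (valence 2) → 1 H
  atom 7: aromatic n, 2 neighbours → 0 H
  atom 8: aromatic c, 3 neighbours → 0 H
  atom 9: aromatic c, 3 neighbours → 0 H
  atom 10: C, bond orders sum to 3 (valence 4) → 1 H
  atom 11: O, bond orders sum to 2 (valence 2) → 0 H
  atom 12: C, bond orders sum to 4 (valence 4) → 0 H
  atom 13: O, bond orders sum to 2 (valence 2) → 0 H
  atom 14: O, bond orders sum to 2 (valence 2) → 0 H
  atom 15: C, bond orders sum to 1 (valence 4) → 3 H
Total hydrogens: 7.

7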